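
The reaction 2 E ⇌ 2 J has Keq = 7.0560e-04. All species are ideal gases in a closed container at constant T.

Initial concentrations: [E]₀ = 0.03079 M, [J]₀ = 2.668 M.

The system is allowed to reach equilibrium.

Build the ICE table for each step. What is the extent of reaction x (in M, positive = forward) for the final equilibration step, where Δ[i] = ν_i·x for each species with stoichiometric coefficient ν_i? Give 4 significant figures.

x = -1.299 M

Q₀ = 7508 vs Keq = 7.0560e-04 ⇒ Q>K, reverse
Step 1:
                  E         J
  I         0.03079     2.668
  C           2.598    -2.598
  E           2.629   0.06983
  solve Keq expr → x = -1.299; check Q = 7.0560e-04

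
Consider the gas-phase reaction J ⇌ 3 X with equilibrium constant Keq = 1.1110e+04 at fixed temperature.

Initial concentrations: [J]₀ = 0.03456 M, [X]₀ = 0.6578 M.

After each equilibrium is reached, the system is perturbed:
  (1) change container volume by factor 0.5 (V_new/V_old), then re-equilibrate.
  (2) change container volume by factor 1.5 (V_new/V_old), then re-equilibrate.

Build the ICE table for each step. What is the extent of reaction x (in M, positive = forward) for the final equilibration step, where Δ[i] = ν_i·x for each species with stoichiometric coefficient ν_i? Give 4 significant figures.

Q₀ = 8.236 vs Keq = 1.1110e+04 ⇒ Q<K, forward
Step 1:
                  J         X
  init      0.03456    0.6578
  Δ        -0.03452    0.1036
  eq      3.9724e-05    0.7614
  solve Keq expr → x = 0.03452; check Q = 1.1110e+04
Then change container volume by factor 0.5 (V_new/V_old).
Step 2:
                  J         X
  init    7.9449e-05     1.523
  Δ       2.3790e-04 -7.1370e-04
  eq      3.1735e-04     1.522
  solve Keq expr → x = -2.3790e-04; check Q = 1.1110e+04
Then change container volume by factor 1.5 (V_new/V_old).
Step 3:
                  J         X
  init    2.1157e-04     1.015
  Δ       -1.1744e-04 3.5232e-04
  eq      9.4127e-05     1.015
  solve Keq expr → x = 1.1744e-04; check Q = 1.1110e+04

x = 1.1744e-04 M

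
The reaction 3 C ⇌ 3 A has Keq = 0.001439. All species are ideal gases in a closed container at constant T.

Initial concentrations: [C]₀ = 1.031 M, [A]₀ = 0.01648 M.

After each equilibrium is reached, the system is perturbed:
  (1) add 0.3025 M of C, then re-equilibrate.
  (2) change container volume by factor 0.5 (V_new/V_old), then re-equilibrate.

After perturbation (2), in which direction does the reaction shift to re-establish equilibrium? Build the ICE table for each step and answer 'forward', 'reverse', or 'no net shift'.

Direction: no net shift

Q₀ = 4.0841e-06 vs Keq = 0.001439 ⇒ Q<K, forward
Step 1:
                   C          A
  Initial      1.031    0.01648
  Change    -0.08978    0.08978
  Equil       0.9412     0.1063
  solve Keq expr → x = 0.02993; check Q = 0.001439
Then add 0.3025 M of C.
Step 2:
                   C          A
  Initial      1.244     0.1063
  Change    -0.03069    0.03069
  Equil        1.213     0.1369
  solve Keq expr → x = 0.01023; check Q = 0.001439
Then change container volume by factor 0.5 (V_new/V_old).
Step 3:
                   C          A
  Initial      2.426     0.2739
  Change           0          0
  Equil        2.426     0.2739
  solve Keq expr → x = 0; check Q = 0.001439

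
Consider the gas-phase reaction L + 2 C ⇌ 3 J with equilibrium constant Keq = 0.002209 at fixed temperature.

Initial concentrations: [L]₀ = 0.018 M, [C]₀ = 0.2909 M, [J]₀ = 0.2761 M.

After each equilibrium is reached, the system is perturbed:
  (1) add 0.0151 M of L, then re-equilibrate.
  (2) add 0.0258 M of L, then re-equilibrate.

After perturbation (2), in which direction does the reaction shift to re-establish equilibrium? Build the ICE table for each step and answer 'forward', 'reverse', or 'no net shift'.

Q₀ = 13.82 vs Keq = 0.002209 ⇒ Q>K, reverse
Step 1:
                    L           C           J
  Initial       0.018      0.2909      0.2761
  Change      0.08025      0.1605     -0.2407
  Equil       0.09825      0.4514     0.03536
  solve Keq expr → x = -0.08025; check Q = 0.002209
Then add 0.0151 M of L.
Step 2:
                    L           C           J
  Initial      0.1133      0.4514     0.03536
  Change  -5.3626e-04   -0.001073    0.001609
  Equil        0.1128      0.4503     0.03697
  solve Keq expr → x = 5.3626e-04; check Q = 0.002209
Then add 0.0258 M of L.
Step 3:
                    L           C           J
  Initial      0.1386      0.4503     0.03697
  Change  -8.1785e-04   -0.001636    0.002454
  Equil        0.1378      0.4487     0.03942
  solve Keq expr → x = 8.1785e-04; check Q = 0.002209

Direction: forward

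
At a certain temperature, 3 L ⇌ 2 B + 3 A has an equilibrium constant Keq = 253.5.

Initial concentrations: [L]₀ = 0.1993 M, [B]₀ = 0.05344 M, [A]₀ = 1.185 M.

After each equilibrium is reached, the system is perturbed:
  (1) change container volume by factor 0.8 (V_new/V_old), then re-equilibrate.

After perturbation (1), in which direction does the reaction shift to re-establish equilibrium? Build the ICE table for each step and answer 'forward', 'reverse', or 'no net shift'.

Direction: reverse

Q₀ = 0.6003 vs Keq = 253.5 ⇒ Q<K, forward
Step 1:
                  L         B         A
  init       0.1993   0.05344     1.185
  Δ         -0.1409   0.09391    0.1409
  eq        0.05844    0.1473     1.326
  solve Keq expr → x = 0.04695; check Q = 253.5
Then change container volume by factor 0.8 (V_new/V_old).
Step 2:
                  L         B         A
  init      0.07305    0.1842     1.657
  Δ        0.009331 -0.006221 -0.009331
  eq        0.08238     0.178     1.648
  solve Keq expr → x = -0.00311; check Q = 253.5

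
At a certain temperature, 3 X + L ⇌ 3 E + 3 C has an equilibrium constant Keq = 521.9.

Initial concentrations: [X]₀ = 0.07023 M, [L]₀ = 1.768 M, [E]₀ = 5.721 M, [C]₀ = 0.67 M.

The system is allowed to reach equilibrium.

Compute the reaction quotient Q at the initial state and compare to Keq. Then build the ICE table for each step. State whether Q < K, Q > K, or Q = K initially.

Q₀ = 9.1958e+04 vs Keq = 521.9 ⇒ Q>K, reverse
Step 1:
                   X          L          E          C
  Initial    0.07023      1.768      5.721       0.67
  Change      0.1957    0.06524    -0.1957    -0.1957
  Equil       0.2659      1.833      5.525     0.4743
  solve Keq expr → x = -0.06524; check Q = 521.9

Q₀ = 9.1958e+04; Q > K (proceeds reverse)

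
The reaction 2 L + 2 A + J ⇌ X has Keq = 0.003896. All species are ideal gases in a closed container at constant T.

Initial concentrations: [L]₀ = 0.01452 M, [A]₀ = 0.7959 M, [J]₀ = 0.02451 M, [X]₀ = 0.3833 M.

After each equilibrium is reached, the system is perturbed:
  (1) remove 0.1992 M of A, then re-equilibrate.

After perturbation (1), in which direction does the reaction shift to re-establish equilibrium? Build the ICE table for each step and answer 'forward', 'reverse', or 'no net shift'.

Q₀ = 1.1710e+05 vs Keq = 0.003896 ⇒ Q>K, reverse
Step 1:
                    L           A           J           X
  Initial     0.01452      0.7959     0.02451      0.3833
  Change        0.762       0.762       0.381      -0.381
  Equil        0.7765       1.558      0.4055    0.002312
  solve Keq expr → x = -0.381; check Q = 0.003896
Then remove 0.1992 M of A.
Step 2:
                    L           A           J           X
  Initial      0.7765       1.359      0.4055    0.002312
  Change     0.001087    0.001087  5.4330e-04 -5.4330e-04
  Equil        0.7776        1.36       0.406    0.001769
  solve Keq expr → x = -5.4330e-04; check Q = 0.003896

Direction: reverse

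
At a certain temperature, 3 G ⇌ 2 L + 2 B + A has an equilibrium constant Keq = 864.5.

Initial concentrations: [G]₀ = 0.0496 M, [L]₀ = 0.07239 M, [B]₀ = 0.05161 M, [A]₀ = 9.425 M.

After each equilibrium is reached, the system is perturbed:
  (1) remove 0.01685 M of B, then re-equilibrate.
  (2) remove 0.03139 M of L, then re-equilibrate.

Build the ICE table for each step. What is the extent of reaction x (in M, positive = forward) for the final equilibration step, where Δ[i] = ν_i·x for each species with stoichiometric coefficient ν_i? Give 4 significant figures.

Q₀ = 1.078 vs Keq = 864.5 ⇒ Q<K, forward
Step 1:
                  G         L         B         A
  I          0.0496   0.07239   0.05161     9.425
  C        -0.04084   0.02722   0.02722   0.01361
  E        0.008765   0.09961   0.07883     9.439
  solve Keq expr → x = 0.01361; check Q = 864.5
Then remove 0.01685 M of B.
Step 2:
                  G         L         B         A
  I        0.008765   0.09961   0.06198     9.439
  C       -0.001194 7.9618e-04 7.9618e-04 3.9809e-04
  E         0.00757    0.1004   0.06278     9.439
  solve Keq expr → x = 3.9809e-04; check Q = 864.5
Then remove 0.03139 M of L.
Step 3:
                  G         L         B         A
  I         0.00757   0.06902   0.06278     9.439
  C        -0.00155  0.001033  0.001033 5.1668e-04
  E         0.00602   0.07005   0.06381      9.44
  solve Keq expr → x = 5.1668e-04; check Q = 864.5

x = 5.1668e-04 M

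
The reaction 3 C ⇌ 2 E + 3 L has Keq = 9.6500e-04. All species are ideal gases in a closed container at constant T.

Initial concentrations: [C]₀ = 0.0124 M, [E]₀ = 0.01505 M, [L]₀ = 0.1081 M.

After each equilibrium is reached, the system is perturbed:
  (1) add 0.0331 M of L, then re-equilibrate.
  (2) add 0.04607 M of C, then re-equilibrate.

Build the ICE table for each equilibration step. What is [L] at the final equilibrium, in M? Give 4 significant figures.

Q₀ = 0.1501 vs Keq = 9.6500e-04 ⇒ Q>K, reverse
Step 1:
                  C         E         L
  init       0.0124   0.01505    0.1081
  Δ         0.01509  -0.01006  -0.01509
  eq        0.02749  0.004991   0.09301
  solve Keq expr → x = -0.00503; check Q = 9.6500e-04
Then add 0.0331 M of L.
Step 2:
                  C         E         L
  init      0.02749  0.004991    0.1261
  Δ        0.002067 -0.001378 -0.002067
  eq        0.02956  0.003613     0.124
  solve Keq expr → x = -6.8903e-04; check Q = 9.6500e-04
Then add 0.04607 M of C.
Step 3:
                  C         E         L
  init      0.07563  0.003613     0.124
  Δ        -0.01035  0.006901   0.01035
  eq        0.06527   0.01051    0.1344
  solve Keq expr → x = 0.003451; check Q = 9.6500e-04

[L]_eq = 0.1344 M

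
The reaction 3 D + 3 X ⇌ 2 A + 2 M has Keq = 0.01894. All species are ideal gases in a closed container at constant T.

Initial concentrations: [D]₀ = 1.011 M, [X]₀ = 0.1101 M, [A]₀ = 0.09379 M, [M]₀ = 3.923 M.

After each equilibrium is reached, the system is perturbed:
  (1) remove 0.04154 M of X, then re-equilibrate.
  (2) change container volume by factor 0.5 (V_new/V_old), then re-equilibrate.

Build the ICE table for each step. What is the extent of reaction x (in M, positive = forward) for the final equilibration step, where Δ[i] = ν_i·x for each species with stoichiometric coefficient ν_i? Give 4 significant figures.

x = 0.003646 M

Q₀ = 98.16 vs Keq = 0.01894 ⇒ Q>K, reverse
Step 1:
                  D         X         A         M
  init        1.011    0.1101   0.09379     3.923
  Δ          0.1328    0.1328  -0.08853  -0.08853
  eq          1.144    0.2429  0.005256     3.834
  solve Keq expr → x = -0.04427; check Q = 0.01894
Then remove 0.04154 M of X.
Step 2:
                  D         X         A         M
  init        1.144    0.2014  0.005256     3.834
  Δ        0.001835  0.001835 -0.001224 -0.001224
  eq          1.146    0.2032  0.004032     3.833
  solve Keq expr → x = -6.1178e-04; check Q = 0.01894
Then change container volume by factor 0.5 (V_new/V_old).
Step 3:
                  D         X         A         M
  init        2.291    0.4064  0.008065     7.666
  Δ        -0.01094  -0.01094  0.007293  0.007293
  eq           2.28    0.3955   0.01536     7.674
  solve Keq expr → x = 0.003646; check Q = 0.01894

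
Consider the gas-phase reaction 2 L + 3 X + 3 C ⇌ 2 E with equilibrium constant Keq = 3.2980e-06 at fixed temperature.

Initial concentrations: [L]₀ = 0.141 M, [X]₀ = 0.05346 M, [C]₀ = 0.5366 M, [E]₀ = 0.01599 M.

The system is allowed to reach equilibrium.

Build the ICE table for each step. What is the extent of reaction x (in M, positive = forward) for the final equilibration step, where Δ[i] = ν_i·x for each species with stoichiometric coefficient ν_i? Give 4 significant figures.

Q₀ = 544.8 vs Keq = 3.2980e-06 ⇒ Q>K, reverse
Step 1:
                  L         X         C         E
  Initial     0.141   0.05346    0.5366   0.01599
  Change    0.01599   0.02398   0.02398  -0.01599
  Equil       0.157   0.07744    0.5606 2.5787e-06
  solve Keq expr → x = -0.007994; check Q = 3.2980e-06

x = -0.007994 M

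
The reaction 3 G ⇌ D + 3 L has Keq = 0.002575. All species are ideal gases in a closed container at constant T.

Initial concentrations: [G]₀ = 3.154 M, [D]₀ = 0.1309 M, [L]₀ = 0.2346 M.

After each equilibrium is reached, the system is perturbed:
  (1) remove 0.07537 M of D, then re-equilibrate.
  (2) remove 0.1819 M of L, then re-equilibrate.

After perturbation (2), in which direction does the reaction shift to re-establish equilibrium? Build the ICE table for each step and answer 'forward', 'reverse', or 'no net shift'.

Direction: forward

Q₀ = 5.3869e-05 vs Keq = 0.002575 ⇒ Q<K, forward
Step 1:
                  G         D         L
  I           3.154    0.1309    0.2346
  C         -0.3685    0.1228    0.3685
  E           2.786    0.2537    0.6031
  solve Keq expr → x = 0.1228; check Q = 0.002575
Then remove 0.07537 M of D.
Step 2:
                  G         D         L
  I           2.786    0.1784    0.6031
  C        -0.04594   0.01531   0.04594
  E            2.74    0.1937     0.649
  solve Keq expr → x = 0.01531; check Q = 0.002575
Then remove 0.1819 M of L.
Step 3:
                  G         D         L
  I            2.74    0.1937    0.4671
  C         -0.1172   0.03907    0.1172
  E           2.622    0.2327    0.5843
  solve Keq expr → x = 0.03907; check Q = 0.002575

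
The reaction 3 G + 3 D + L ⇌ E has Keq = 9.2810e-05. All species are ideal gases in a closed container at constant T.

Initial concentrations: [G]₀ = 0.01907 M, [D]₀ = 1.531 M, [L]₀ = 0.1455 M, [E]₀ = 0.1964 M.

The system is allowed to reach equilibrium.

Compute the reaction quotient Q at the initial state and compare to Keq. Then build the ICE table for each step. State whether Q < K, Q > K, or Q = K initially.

Q₀ = 5.4238e+04; Q > K (proceeds reverse)

Q₀ = 5.4238e+04 vs Keq = 9.2810e-05 ⇒ Q>K, reverse
Step 1:
                  G         D         L         E
  I         0.01907     1.531    0.1455    0.1964
  C           0.589     0.589    0.1963   -0.1963
  E          0.6081      2.12    0.3418 6.7962e-05
  solve Keq expr → x = -0.1963; check Q = 9.2810e-05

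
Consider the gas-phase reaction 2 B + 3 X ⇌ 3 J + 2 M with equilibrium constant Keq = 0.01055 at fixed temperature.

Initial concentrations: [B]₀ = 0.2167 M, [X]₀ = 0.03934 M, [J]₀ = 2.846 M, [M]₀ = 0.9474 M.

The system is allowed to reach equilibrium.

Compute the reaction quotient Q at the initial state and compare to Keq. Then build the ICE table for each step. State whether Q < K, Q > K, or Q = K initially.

Q₀ = 7.2369e+06 vs Keq = 0.01055 ⇒ Q>K, reverse
Step 1:
                    B           X           J           M
  init         0.2167     0.03934       2.846      0.9474
  Δ            0.8601        1.29       -1.29     -0.8601
  eq            1.077       1.329       1.556     0.08735
  solve Keq expr → x = -0.43; check Q = 0.01055

Q₀ = 7.2369e+06; Q > K (proceeds reverse)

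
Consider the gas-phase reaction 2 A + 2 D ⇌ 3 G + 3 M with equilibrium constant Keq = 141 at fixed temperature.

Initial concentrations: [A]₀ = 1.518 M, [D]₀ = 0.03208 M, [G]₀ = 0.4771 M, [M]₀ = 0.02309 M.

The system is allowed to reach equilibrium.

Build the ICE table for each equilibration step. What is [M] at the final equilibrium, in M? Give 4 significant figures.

[M]_eq = 0.0706 M

Q₀ = 5.6375e-04 vs Keq = 141 ⇒ Q<K, forward
Step 1:
                  A         D         G         M
  Initial     1.518   0.03208    0.4771   0.02309
  Change   -0.03168  -0.03168   0.04751   0.04751
  Equil       1.486 4.0391e-04    0.5246    0.0706
  solve Keq expr → x = 0.01584; check Q = 141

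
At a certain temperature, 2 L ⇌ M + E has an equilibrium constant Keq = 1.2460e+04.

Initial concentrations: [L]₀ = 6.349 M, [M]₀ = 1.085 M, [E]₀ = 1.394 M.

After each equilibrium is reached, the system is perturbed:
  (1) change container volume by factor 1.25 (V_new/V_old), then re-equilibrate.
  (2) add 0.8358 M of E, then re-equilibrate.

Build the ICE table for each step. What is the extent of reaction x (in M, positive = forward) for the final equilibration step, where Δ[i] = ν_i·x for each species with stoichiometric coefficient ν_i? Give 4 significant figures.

x = -0.001706 M

Q₀ = 0.03752 vs Keq = 1.2460e+04 ⇒ Q<K, forward
Step 1:
                  L         M         E
  Initial     6.349     1.085     1.394
  Change      -6.31     3.155     3.155
  Equil     0.03934      4.24     4.549
  solve Keq expr → x = 3.155; check Q = 1.2460e+04
Then change container volume by factor 1.25 (V_new/V_old).
Step 2:
                  L         M         E
  Initial   0.03147     3.392     3.639
  Change          0         0         0
  Equil     0.03147     3.392     3.639
  solve Keq expr → x = 0; check Q = 1.2460e+04
Then add 0.8358 M of E.
Step 3:
                  L         M         E
  Initial   0.03147     3.392     4.475
  Change   0.003412 -0.001706 -0.001706
  Equil     0.03489      3.39     4.473
  solve Keq expr → x = -0.001706; check Q = 1.2460e+04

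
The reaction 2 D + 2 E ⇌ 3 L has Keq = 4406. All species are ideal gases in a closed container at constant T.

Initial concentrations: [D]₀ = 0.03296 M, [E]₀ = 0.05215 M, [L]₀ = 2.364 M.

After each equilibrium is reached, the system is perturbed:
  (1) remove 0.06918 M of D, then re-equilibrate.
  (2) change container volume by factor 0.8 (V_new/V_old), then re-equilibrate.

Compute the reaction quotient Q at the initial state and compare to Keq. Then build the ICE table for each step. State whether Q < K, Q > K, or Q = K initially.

Q₀ = 4.4716e+06 vs Keq = 4406 ⇒ Q>K, reverse
Step 1:
                    D           E           L
  I           0.03296     0.05215       2.364
  C            0.1722      0.1722     -0.2583
  E            0.2052      0.2244       2.106
  solve Keq expr → x = -0.08611; check Q = 4406
Then remove 0.06918 M of D.
Step 2:
                    D           E           L
  I             0.136      0.2244       2.106
  C           0.03494     0.03494    -0.05242
  E            0.1709      0.2593       2.053
  solve Keq expr → x = -0.01747; check Q = 4406
Then change container volume by factor 0.8 (V_new/V_old).
Step 3:
                    D           E           L
  I            0.2137      0.3241       2.567
  C          -0.01262    -0.01262     0.01892
  E            0.2011      0.3115       2.586
  solve Keq expr → x = 0.006308; check Q = 4406

Q₀ = 4.4716e+06; Q > K (proceeds reverse)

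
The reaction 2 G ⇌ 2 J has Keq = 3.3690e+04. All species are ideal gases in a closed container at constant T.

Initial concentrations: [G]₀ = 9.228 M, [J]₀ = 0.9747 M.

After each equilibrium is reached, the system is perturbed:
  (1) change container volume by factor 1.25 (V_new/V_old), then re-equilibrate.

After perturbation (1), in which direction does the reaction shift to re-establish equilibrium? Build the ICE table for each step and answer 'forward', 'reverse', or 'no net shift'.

Q₀ = 0.01116 vs Keq = 3.3690e+04 ⇒ Q<K, forward
Step 1:
                   G          J
  I            9.228     0.9747
  C           -9.173      9.173
  E          0.05528      10.15
  solve Keq expr → x = 4.586; check Q = 3.3690e+04
Then change container volume by factor 1.25 (V_new/V_old).
Step 2:
                   G          J
  I          0.04423      8.118
  C                0          0
  E          0.04423      8.118
  solve Keq expr → x = 0; check Q = 3.3690e+04

Direction: no net shift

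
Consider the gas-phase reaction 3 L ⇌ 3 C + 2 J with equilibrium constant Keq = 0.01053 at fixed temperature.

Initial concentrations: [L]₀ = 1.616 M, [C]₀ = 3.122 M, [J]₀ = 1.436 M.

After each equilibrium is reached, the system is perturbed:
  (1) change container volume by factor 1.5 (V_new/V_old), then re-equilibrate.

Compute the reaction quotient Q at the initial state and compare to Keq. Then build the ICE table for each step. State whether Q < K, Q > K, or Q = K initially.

Q₀ = 14.87; Q > K (proceeds reverse)

Q₀ = 14.87 vs Keq = 0.01053 ⇒ Q>K, reverse
Step 1:
                    L           C           J
  I             1.616       3.122       1.436
  C             1.647      -1.647      -1.098
  E             3.263       1.475      0.3378
  solve Keq expr → x = -0.5491; check Q = 0.01053
Then change container volume by factor 1.5 (V_new/V_old).
Step 2:
                    L           C           J
  I             2.176      0.9831      0.2252
  C           -0.0843      0.0843      0.0562
  E             2.091       1.067      0.2814
  solve Keq expr → x = 0.0281; check Q = 0.01053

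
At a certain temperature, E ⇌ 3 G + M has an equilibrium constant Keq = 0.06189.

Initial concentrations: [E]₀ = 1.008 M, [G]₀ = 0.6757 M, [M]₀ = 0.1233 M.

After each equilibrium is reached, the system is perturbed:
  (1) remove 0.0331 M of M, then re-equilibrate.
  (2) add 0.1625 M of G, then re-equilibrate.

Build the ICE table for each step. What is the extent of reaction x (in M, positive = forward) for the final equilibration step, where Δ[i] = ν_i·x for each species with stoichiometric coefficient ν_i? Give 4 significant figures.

x = -0.0283 M

Q₀ = 0.03774 vs Keq = 0.06189 ⇒ Q<K, forward
Step 1:
                   E          G          M
  I            1.008     0.6757     0.1233
  C         -0.02345    0.07034    0.02345
  E           0.9846      0.746     0.1467
  solve Keq expr → x = 0.02345; check Q = 0.06189
Then remove 0.0331 M of M.
Step 2:
                   E          G          M
  I           0.9846      0.746     0.1136
  C         -0.01208    0.03623    0.01208
  E           0.9725     0.7823     0.1257
  solve Keq expr → x = 0.01208; check Q = 0.06189
Then add 0.1625 M of G.
Step 3:
                   E          G          M
  I           0.9725     0.9448     0.1257
  C           0.0283   -0.08491    -0.0283
  E            1.001     0.8599    0.09742
  solve Keq expr → x = -0.0283; check Q = 0.06189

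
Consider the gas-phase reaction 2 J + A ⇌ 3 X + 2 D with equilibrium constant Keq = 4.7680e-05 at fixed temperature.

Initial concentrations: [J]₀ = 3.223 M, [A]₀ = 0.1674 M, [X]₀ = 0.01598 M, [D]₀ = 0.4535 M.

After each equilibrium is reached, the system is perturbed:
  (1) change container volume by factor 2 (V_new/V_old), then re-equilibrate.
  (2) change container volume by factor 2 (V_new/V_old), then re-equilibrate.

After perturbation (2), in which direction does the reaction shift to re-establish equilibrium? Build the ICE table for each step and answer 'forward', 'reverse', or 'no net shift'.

Q₀ = 4.8262e-07 vs Keq = 4.7680e-05 ⇒ Q<K, forward
Step 1:
                    J           A           X           D
  I             3.223      0.1674     0.01598      0.4535
  C          -0.03428    -0.01714     0.05142     0.03428
  E             3.189      0.1503      0.0674      0.4878
  solve Keq expr → x = 0.01714; check Q = 4.7680e-05
Then change container volume by factor 2 (V_new/V_old).
Step 2:
                    J           A           X           D
  I             1.594     0.07513      0.0337      0.2439
  C          -0.01112    -0.00556     0.01668     0.01112
  E             1.583     0.06957     0.05038       0.255
  solve Keq expr → x = 0.00556; check Q = 4.7680e-05
Then change container volume by factor 2 (V_new/V_old).
Step 3:
                    J           A           X           D
  I            0.7916     0.03479     0.02519      0.1275
  C         -0.007699    -0.00385     0.01155    0.007699
  E            0.7839     0.03094     0.03674      0.1352
  solve Keq expr → x = 0.00385; check Q = 4.7680e-05

Direction: forward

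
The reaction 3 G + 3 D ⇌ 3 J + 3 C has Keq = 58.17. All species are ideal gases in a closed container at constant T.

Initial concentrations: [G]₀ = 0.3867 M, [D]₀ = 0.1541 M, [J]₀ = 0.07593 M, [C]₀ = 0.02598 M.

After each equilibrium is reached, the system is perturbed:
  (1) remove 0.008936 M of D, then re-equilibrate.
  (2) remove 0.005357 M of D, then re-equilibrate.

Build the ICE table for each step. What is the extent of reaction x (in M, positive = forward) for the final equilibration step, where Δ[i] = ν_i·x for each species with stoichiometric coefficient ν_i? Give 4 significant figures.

Q₀ = 3.6277e-05 vs Keq = 58.17 ⇒ Q<K, forward
Step 1:
                    G           D           J           C
  init         0.3867      0.1541     0.07593     0.02598
  Δ           -0.1244     -0.1244      0.1244      0.1244
  eq           0.2623     0.02966      0.2004      0.1504
  solve Keq expr → x = 0.04148; check Q = 58.17
Then remove 0.008936 M of D.
Step 2:
                    G           D           J           C
  init         0.2623     0.02072      0.2004      0.1504
  Δ          0.006198    0.006198   -0.006198   -0.006198
  eq           0.2685     0.02692      0.1942      0.1442
  solve Keq expr → x = -0.002066; check Q = 58.17
Then remove 0.005357 M of D.
Step 3:
                    G           D           J           C
  init         0.2685     0.02157      0.1942      0.1442
  Δ          0.003783    0.003783   -0.003783   -0.003783
  eq           0.2722     0.02535      0.1904      0.1404
  solve Keq expr → x = -0.001261; check Q = 58.17

x = -0.001261 M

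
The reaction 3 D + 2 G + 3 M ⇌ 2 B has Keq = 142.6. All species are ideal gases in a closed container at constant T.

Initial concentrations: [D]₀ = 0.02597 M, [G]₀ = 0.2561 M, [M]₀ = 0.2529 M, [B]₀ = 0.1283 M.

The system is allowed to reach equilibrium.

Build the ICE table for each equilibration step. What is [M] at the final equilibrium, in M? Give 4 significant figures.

Q₀ = 8.8587e+05 vs Keq = 142.6 ⇒ Q>K, reverse
Step 1:
                   D          G          M          B
  init       0.02597     0.2561     0.2529     0.1283
  Δ           0.1182     0.0788     0.1182    -0.0788
  eq          0.1442     0.3349     0.3711     0.0495
  solve Keq expr → x = -0.0394; check Q = 142.6

[M]_eq = 0.3711 M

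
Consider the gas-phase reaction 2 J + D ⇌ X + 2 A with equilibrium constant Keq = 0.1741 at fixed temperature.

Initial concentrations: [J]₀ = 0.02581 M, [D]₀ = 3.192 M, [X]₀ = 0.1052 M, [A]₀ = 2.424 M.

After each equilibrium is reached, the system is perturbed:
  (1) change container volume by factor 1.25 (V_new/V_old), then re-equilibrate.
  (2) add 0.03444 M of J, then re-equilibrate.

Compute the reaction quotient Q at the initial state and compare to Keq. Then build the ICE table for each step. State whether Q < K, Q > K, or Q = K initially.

Q₀ = 290.7; Q > K (proceeds reverse)

Q₀ = 290.7 vs Keq = 0.1741 ⇒ Q>K, reverse
Step 1:
                   J          D          X          A
  Initial    0.02581      3.192     0.1052      2.424
  Change      0.1987    0.09937   -0.09937    -0.1987
  Equil       0.2245      3.291   0.005834      2.225
  solve Keq expr → x = -0.09937; check Q = 0.1741
Then change container volume by factor 1.25 (V_new/V_old).
Step 2:
                   J          D          X          A
  Initial     0.1796      2.633   0.004668       1.78
  Change           0          0          0          0
  Equil       0.1796      2.633   0.004668       1.78
  solve Keq expr → x = 0; check Q = 0.1741
Then add 0.03444 M of J.
Step 3:
                   J          D          X          A
  Initial     0.2141      2.633   0.004668       1.78
  Change   -0.003442  -0.001721   0.001721   0.003442
  Equil       0.2106      2.631   0.006389      1.784
  solve Keq expr → x = 0.001721; check Q = 0.1741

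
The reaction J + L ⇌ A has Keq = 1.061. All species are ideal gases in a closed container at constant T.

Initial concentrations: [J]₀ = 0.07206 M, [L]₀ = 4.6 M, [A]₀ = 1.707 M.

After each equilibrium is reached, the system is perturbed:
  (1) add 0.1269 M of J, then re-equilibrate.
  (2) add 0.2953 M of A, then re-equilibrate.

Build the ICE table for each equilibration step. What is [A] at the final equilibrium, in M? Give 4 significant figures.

Q₀ = 5.15 vs Keq = 1.061 ⇒ Q>K, reverse
Step 1:
                   J          L          A
  init       0.07206        4.6      1.707
  Δ            0.219      0.219     -0.219
  eq           0.291      4.819      1.488
  solve Keq expr → x = -0.219; check Q = 1.061
Then add 0.1269 M of J.
Step 2:
                   J          L          A
  init        0.4179      4.819      1.488
  Δ          -0.1006    -0.1006     0.1006
  eq          0.3173      4.718      1.589
  solve Keq expr → x = 0.1006; check Q = 1.061
Then add 0.2953 M of A.
Step 3:
                   J          L          A
  init        0.3173      4.718      1.884
  Δ           0.0462     0.0462    -0.0462
  eq          0.3635      4.765      1.838
  solve Keq expr → x = -0.0462; check Q = 1.061

[A]_eq = 1.838 M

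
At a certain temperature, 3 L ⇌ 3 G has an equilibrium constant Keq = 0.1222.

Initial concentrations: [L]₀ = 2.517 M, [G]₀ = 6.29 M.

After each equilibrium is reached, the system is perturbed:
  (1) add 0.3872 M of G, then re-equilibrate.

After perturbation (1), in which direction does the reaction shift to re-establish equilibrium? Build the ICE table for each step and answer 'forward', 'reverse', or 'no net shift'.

Direction: reverse

Q₀ = 15.61 vs Keq = 0.1222 ⇒ Q>K, reverse
Step 1:
                   L          G
  Initial      2.517       6.29
  Change       3.369     -3.369
  Equil        5.886      2.921
  solve Keq expr → x = -1.123; check Q = 0.1222
Then add 0.3872 M of G.
Step 2:
                   L          G
  Initial      5.886      3.308
  Change      0.2588    -0.2588
  Equil        6.145      3.049
  solve Keq expr → x = -0.08626; check Q = 0.1222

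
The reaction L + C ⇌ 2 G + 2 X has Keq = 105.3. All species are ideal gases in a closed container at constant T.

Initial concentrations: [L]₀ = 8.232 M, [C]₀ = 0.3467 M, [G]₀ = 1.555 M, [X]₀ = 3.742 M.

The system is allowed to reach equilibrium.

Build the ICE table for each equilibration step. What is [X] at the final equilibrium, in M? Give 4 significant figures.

Q₀ = 11.86 vs Keq = 105.3 ⇒ Q<K, forward
Step 1:
                  L         C         G         X
  I           8.232    0.3467     1.555     3.742
  C         -0.2549   -0.2549    0.5099    0.5099
  E           7.977   0.09176     2.065     4.252
  solve Keq expr → x = 0.2549; check Q = 105.3

[X]_eq = 4.252 M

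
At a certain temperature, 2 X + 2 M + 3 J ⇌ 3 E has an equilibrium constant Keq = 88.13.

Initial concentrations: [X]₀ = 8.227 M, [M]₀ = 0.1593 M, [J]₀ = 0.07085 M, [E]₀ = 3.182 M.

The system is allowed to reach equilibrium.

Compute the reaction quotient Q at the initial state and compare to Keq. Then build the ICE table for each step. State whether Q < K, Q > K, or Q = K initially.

Q₀ = 5.2743e+04 vs Keq = 88.13 ⇒ Q>K, reverse
Step 1:
                  X         M         J         E
  Initial     8.227    0.1593   0.07085     3.182
  Change     0.1734    0.1734    0.2601   -0.2601
  Equil         8.4    0.3327    0.3309     2.922
  solve Keq expr → x = -0.08669; check Q = 88.13

Q₀ = 5.2743e+04; Q > K (proceeds reverse)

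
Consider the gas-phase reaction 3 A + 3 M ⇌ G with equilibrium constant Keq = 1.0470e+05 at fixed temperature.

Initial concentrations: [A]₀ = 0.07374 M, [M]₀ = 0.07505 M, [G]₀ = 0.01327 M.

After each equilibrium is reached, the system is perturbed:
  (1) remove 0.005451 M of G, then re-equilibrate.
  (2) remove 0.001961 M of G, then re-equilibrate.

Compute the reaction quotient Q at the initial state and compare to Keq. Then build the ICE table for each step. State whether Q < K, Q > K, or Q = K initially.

Q₀ = 7.8291e+04 vs Keq = 1.0470e+05 ⇒ Q<K, forward
Step 1:
                   A          M          G
  init       0.07374    0.07505    0.01327
  Δ         -0.00273   -0.00273 9.1003e-04
  eq         0.07101    0.07232    0.01418
  solve Keq expr → x = 9.1003e-04; check Q = 1.0470e+05
Then remove 0.005451 M of G.
Step 2:
                   A          M          G
  init       0.07101    0.07232   0.008729
  Δ        -0.003987  -0.003987   0.001329
  eq         0.06702    0.06833    0.01006
  solve Keq expr → x = 0.001329; check Q = 1.0470e+05
Then remove 0.001961 M of G.
Step 3:
                   A          M          G
  init       0.06702    0.06833   0.008097
  Δ        -0.001674  -0.001674 5.5785e-04
  eq         0.06535    0.06666   0.008655
  solve Keq expr → x = 5.5785e-04; check Q = 1.0470e+05

Q₀ = 7.8291e+04; Q < K (proceeds forward)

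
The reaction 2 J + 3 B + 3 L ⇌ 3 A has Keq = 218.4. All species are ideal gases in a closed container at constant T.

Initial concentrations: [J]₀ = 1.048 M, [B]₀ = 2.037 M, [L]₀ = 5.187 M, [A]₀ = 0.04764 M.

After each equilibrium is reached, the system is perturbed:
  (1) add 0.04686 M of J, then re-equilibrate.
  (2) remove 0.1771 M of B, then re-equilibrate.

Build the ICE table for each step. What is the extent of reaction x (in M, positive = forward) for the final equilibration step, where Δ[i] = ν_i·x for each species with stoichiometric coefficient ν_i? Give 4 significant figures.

Q₀ = 8.3459e-08 vs Keq = 218.4 ⇒ Q<K, forward
Step 1:
                   J          B          L          A
  I            1.048      2.037      5.187    0.04764
  C           -1.001     -1.501     -1.501      1.501
  E          0.04704     0.5356      3.686      1.549
  solve Keq expr → x = 0.5005; check Q = 218.4
Then add 0.04686 M of J.
Step 2:
                   J          B          L          A
  I           0.0939     0.5356      3.686      1.549
  C         -0.03494   -0.05241   -0.05241    0.05241
  E          0.05897     0.4832      3.633      1.601
  solve Keq expr → x = 0.01747; check Q = 218.4
Then remove 0.1771 M of B.
Step 3:
                   J          B          L          A
  I          0.05897     0.3061      3.633      1.601
  C          0.03033     0.0455     0.0455    -0.0455
  E           0.0893     0.3516      3.679      1.556
  solve Keq expr → x = -0.01517; check Q = 218.4

x = -0.01517 M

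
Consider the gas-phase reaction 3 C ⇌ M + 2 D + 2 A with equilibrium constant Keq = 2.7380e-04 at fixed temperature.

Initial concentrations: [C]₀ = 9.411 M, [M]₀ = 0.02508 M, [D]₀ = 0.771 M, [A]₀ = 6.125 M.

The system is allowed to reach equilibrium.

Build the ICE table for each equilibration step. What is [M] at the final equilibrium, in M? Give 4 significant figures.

Q₀ = 6.7103e-04 vs Keq = 2.7380e-04 ⇒ Q>K, reverse
Step 1:
                   C          M          D          A
  Initial      9.411    0.02508      0.771      6.125
  Change     0.04147   -0.01382   -0.02765   -0.02765
  Equil        9.452    0.01126     0.7434      6.097
  solve Keq expr → x = -0.01382; check Q = 2.7380e-04

[M]_eq = 0.01126 M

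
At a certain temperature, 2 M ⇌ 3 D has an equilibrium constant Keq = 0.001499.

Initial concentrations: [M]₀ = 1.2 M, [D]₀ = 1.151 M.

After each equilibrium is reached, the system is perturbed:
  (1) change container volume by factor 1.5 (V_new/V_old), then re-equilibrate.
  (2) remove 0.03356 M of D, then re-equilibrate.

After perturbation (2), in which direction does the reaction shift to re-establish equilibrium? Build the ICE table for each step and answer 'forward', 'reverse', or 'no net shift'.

Q₀ = 1.059 vs Keq = 0.001499 ⇒ Q>K, reverse
Step 1:
                  M         D
  Initial       1.2     1.151
  Change     0.6523   -0.9784
  Equil       1.852    0.1726
  solve Keq expr → x = -0.3261; check Q = 0.001499
Then change container volume by factor 1.5 (V_new/V_old).
Step 2:
                  M         D
  Initial     1.235    0.1151
  Change    -0.0106    0.0159
  Equil       1.224     0.131
  solve Keq expr → x = 0.005299; check Q = 0.001499
Then remove 0.03356 M of D.
Step 3:
                  M         D
  Initial     1.224   0.09741
  Change   -0.02135   0.03203
  Equil       1.203    0.1294
  solve Keq expr → x = 0.01068; check Q = 0.001499

Direction: forward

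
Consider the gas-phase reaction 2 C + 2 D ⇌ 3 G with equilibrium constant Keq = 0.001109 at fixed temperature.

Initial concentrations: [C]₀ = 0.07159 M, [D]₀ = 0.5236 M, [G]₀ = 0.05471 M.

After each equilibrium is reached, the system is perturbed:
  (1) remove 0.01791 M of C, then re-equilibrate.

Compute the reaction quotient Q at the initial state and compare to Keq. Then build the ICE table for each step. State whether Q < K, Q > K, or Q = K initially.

Q₀ = 0.1165 vs Keq = 0.001109 ⇒ Q>K, reverse
Step 1:
                   C          D          G
  init       0.07159     0.5236    0.05471
  Δ          0.02661    0.02661   -0.03992
  eq          0.0982     0.5502    0.01479
  solve Keq expr → x = -0.01331; check Q = 0.001109
Then remove 0.01791 M of C.
Step 2:
                   C          D          G
  init       0.08029     0.5502    0.01479
  Δ         0.001145   0.001145  -0.001718
  eq         0.08144     0.5514    0.01308
  solve Keq expr → x = -5.7252e-04; check Q = 0.001109

Q₀ = 0.1165; Q > K (proceeds reverse)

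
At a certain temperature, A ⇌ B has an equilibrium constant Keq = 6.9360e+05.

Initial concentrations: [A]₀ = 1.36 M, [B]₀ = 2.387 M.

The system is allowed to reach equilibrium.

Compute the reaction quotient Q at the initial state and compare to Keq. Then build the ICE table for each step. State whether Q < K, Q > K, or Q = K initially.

Q₀ = 1.755 vs Keq = 6.9360e+05 ⇒ Q<K, forward
Step 1:
                   A          B
  Initial       1.36      2.387
  Change       -1.36       1.36
  Equil   5.4022e-06      3.747
  solve Keq expr → x = 1.36; check Q = 6.9360e+05

Q₀ = 1.755; Q < K (proceeds forward)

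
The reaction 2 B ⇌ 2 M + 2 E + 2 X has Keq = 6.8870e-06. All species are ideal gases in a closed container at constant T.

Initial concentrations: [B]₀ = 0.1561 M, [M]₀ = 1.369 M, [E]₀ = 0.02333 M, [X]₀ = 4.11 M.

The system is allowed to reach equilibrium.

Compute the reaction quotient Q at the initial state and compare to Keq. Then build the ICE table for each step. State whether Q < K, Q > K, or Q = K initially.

Q₀ = 0.7072 vs Keq = 6.8870e-06 ⇒ Q>K, reverse
Step 1:
                  B         M         E         X
  I          0.1561     1.369   0.02333      4.11
  C         0.02324  -0.02324  -0.02324  -0.02324
  E          0.1793     1.346 8.5577e-05     4.087
  solve Keq expr → x = -0.01162; check Q = 6.8870e-06

Q₀ = 0.7072; Q > K (proceeds reverse)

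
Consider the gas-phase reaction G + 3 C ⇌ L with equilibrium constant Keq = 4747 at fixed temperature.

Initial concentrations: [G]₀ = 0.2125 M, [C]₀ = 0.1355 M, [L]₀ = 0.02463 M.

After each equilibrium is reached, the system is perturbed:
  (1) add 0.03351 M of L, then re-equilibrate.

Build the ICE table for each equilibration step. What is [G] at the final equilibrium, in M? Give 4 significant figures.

Q₀ = 46.59 vs Keq = 4747 ⇒ Q<K, forward
Step 1:
                  G         C         L
  init       0.2125    0.1355   0.02463
  Δ        -0.03172  -0.09516   0.03172
  eq         0.1808   0.04034   0.05635
  solve Keq expr → x = 0.03172; check Q = 4747
Then add 0.03351 M of L.
Step 2:
                  G         C         L
  init       0.1808   0.04034   0.08986
  Δ        0.002082  0.006245 -0.002082
  eq         0.1829   0.04659   0.08778
  solve Keq expr → x = -0.002082; check Q = 4747

[G]_eq = 0.1829 M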